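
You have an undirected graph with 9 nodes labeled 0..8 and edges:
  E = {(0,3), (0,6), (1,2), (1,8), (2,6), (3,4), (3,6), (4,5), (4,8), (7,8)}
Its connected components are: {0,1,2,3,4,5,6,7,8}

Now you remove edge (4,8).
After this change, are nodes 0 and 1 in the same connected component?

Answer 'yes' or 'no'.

Answer: yes

Derivation:
Initial components: {0,1,2,3,4,5,6,7,8}
Removing edge (4,8): not a bridge — component count unchanged at 1.
New components: {0,1,2,3,4,5,6,7,8}
Are 0 and 1 in the same component? yes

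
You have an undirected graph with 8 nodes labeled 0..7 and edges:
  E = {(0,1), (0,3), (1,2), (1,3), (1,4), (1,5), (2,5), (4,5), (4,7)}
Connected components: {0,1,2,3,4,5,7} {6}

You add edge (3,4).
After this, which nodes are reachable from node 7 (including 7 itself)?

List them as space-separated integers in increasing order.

Before: nodes reachable from 7: {0,1,2,3,4,5,7}
Adding (3,4): both endpoints already in same component. Reachability from 7 unchanged.
After: nodes reachable from 7: {0,1,2,3,4,5,7}

Answer: 0 1 2 3 4 5 7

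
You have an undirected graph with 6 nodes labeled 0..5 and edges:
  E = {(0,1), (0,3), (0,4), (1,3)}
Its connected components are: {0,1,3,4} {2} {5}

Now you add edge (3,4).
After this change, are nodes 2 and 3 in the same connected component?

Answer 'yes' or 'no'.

Answer: no

Derivation:
Initial components: {0,1,3,4} {2} {5}
Adding edge (3,4): both already in same component {0,1,3,4}. No change.
New components: {0,1,3,4} {2} {5}
Are 2 and 3 in the same component? no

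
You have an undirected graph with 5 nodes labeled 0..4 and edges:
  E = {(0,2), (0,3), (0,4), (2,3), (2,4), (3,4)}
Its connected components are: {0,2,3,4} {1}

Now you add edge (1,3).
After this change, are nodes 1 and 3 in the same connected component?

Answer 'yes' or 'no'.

Initial components: {0,2,3,4} {1}
Adding edge (1,3): merges {1} and {0,2,3,4}.
New components: {0,1,2,3,4}
Are 1 and 3 in the same component? yes

Answer: yes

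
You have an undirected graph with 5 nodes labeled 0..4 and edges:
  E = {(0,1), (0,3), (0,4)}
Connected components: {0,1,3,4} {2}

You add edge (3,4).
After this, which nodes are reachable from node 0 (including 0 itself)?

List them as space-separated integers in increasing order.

Before: nodes reachable from 0: {0,1,3,4}
Adding (3,4): both endpoints already in same component. Reachability from 0 unchanged.
After: nodes reachable from 0: {0,1,3,4}

Answer: 0 1 3 4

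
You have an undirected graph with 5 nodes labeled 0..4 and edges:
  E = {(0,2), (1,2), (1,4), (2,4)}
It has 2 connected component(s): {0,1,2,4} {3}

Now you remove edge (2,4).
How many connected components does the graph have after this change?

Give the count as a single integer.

Initial component count: 2
Remove (2,4): not a bridge. Count unchanged: 2.
  After removal, components: {0,1,2,4} {3}
New component count: 2

Answer: 2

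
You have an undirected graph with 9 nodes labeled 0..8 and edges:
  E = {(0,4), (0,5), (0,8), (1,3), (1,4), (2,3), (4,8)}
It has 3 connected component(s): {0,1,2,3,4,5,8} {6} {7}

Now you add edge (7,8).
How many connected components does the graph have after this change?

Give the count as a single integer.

Initial component count: 3
Add (7,8): merges two components. Count decreases: 3 -> 2.
New component count: 2

Answer: 2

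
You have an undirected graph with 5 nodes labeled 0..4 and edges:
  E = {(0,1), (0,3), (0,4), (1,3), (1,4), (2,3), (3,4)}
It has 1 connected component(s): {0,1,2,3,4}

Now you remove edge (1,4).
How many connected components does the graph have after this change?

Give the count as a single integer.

Initial component count: 1
Remove (1,4): not a bridge. Count unchanged: 1.
  After removal, components: {0,1,2,3,4}
New component count: 1

Answer: 1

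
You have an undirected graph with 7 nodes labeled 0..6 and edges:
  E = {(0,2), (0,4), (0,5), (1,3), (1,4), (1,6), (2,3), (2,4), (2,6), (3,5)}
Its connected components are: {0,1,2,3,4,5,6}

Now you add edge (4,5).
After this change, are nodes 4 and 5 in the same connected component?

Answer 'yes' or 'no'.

Initial components: {0,1,2,3,4,5,6}
Adding edge (4,5): both already in same component {0,1,2,3,4,5,6}. No change.
New components: {0,1,2,3,4,5,6}
Are 4 and 5 in the same component? yes

Answer: yes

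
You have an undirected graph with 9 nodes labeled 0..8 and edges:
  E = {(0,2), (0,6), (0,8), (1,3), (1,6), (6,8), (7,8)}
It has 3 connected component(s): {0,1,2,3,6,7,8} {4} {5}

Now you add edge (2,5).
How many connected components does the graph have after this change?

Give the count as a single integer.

Answer: 2

Derivation:
Initial component count: 3
Add (2,5): merges two components. Count decreases: 3 -> 2.
New component count: 2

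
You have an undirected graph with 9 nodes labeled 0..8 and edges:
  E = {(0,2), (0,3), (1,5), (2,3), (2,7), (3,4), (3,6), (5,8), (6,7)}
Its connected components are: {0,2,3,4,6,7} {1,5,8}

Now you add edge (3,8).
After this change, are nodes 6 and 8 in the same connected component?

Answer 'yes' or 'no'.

Answer: yes

Derivation:
Initial components: {0,2,3,4,6,7} {1,5,8}
Adding edge (3,8): merges {0,2,3,4,6,7} and {1,5,8}.
New components: {0,1,2,3,4,5,6,7,8}
Are 6 and 8 in the same component? yes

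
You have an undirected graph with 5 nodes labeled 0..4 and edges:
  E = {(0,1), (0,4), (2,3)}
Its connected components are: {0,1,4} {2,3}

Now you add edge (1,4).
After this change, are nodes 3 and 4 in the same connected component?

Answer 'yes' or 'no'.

Answer: no

Derivation:
Initial components: {0,1,4} {2,3}
Adding edge (1,4): both already in same component {0,1,4}. No change.
New components: {0,1,4} {2,3}
Are 3 and 4 in the same component? no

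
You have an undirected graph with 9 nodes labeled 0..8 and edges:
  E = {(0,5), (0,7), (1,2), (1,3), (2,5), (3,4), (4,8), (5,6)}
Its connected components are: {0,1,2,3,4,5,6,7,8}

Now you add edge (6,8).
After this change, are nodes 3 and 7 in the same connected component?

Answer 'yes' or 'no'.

Initial components: {0,1,2,3,4,5,6,7,8}
Adding edge (6,8): both already in same component {0,1,2,3,4,5,6,7,8}. No change.
New components: {0,1,2,3,4,5,6,7,8}
Are 3 and 7 in the same component? yes

Answer: yes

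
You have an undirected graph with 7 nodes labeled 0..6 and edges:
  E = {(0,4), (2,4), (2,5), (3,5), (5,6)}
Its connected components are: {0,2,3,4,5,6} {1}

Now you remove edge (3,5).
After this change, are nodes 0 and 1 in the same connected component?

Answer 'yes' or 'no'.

Initial components: {0,2,3,4,5,6} {1}
Removing edge (3,5): it was a bridge — component count 2 -> 3.
New components: {0,2,4,5,6} {1} {3}
Are 0 and 1 in the same component? no

Answer: no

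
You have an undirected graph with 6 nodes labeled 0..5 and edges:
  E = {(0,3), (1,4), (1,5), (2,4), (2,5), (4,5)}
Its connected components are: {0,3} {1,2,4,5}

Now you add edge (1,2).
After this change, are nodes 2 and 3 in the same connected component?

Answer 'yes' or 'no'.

Initial components: {0,3} {1,2,4,5}
Adding edge (1,2): both already in same component {1,2,4,5}. No change.
New components: {0,3} {1,2,4,5}
Are 2 and 3 in the same component? no

Answer: no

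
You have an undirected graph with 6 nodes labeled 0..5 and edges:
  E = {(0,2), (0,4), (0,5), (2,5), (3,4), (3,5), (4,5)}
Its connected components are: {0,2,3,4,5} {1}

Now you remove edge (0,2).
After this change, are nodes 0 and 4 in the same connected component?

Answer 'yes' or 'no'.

Answer: yes

Derivation:
Initial components: {0,2,3,4,5} {1}
Removing edge (0,2): not a bridge — component count unchanged at 2.
New components: {0,2,3,4,5} {1}
Are 0 and 4 in the same component? yes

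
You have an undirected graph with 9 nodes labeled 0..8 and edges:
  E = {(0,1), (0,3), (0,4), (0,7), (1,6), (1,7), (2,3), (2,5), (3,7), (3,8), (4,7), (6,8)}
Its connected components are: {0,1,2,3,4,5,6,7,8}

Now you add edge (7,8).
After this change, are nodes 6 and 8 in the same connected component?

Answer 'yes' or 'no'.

Initial components: {0,1,2,3,4,5,6,7,8}
Adding edge (7,8): both already in same component {0,1,2,3,4,5,6,7,8}. No change.
New components: {0,1,2,3,4,5,6,7,8}
Are 6 and 8 in the same component? yes

Answer: yes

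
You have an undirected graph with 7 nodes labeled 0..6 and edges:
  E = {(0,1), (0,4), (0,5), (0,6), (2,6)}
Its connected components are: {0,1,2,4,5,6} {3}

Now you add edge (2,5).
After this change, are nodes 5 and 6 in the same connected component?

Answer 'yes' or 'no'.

Initial components: {0,1,2,4,5,6} {3}
Adding edge (2,5): both already in same component {0,1,2,4,5,6}. No change.
New components: {0,1,2,4,5,6} {3}
Are 5 and 6 in the same component? yes

Answer: yes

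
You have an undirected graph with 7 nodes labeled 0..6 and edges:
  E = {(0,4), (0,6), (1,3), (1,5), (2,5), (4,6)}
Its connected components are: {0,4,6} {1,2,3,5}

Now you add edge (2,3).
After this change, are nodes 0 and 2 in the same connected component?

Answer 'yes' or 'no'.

Initial components: {0,4,6} {1,2,3,5}
Adding edge (2,3): both already in same component {1,2,3,5}. No change.
New components: {0,4,6} {1,2,3,5}
Are 0 and 2 in the same component? no

Answer: no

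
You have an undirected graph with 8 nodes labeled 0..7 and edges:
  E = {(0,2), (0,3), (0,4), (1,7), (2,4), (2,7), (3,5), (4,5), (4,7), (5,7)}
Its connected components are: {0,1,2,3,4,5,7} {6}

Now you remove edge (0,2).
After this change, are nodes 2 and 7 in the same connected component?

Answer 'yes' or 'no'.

Initial components: {0,1,2,3,4,5,7} {6}
Removing edge (0,2): not a bridge — component count unchanged at 2.
New components: {0,1,2,3,4,5,7} {6}
Are 2 and 7 in the same component? yes

Answer: yes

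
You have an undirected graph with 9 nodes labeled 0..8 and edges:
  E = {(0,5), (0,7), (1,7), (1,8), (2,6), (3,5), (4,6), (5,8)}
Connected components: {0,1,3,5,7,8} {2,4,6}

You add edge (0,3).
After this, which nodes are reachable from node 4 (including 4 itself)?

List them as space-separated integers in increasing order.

Before: nodes reachable from 4: {2,4,6}
Adding (0,3): both endpoints already in same component. Reachability from 4 unchanged.
After: nodes reachable from 4: {2,4,6}

Answer: 2 4 6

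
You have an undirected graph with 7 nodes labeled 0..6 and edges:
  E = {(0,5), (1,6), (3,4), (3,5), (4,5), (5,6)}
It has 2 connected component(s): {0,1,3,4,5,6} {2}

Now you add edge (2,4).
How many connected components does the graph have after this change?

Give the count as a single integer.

Initial component count: 2
Add (2,4): merges two components. Count decreases: 2 -> 1.
New component count: 1

Answer: 1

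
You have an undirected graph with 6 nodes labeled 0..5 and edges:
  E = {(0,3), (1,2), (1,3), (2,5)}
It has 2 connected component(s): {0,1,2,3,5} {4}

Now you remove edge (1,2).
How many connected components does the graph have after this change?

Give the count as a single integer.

Answer: 3

Derivation:
Initial component count: 2
Remove (1,2): it was a bridge. Count increases: 2 -> 3.
  After removal, components: {0,1,3} {2,5} {4}
New component count: 3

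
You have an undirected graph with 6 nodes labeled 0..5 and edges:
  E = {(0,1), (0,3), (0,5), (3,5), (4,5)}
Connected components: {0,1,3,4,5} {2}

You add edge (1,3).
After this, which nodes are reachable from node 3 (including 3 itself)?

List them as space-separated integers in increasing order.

Before: nodes reachable from 3: {0,1,3,4,5}
Adding (1,3): both endpoints already in same component. Reachability from 3 unchanged.
After: nodes reachable from 3: {0,1,3,4,5}

Answer: 0 1 3 4 5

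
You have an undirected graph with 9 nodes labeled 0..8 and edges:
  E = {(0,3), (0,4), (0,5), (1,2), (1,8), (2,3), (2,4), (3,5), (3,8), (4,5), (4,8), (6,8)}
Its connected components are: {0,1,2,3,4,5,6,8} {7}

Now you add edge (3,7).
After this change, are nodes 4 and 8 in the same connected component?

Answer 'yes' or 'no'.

Answer: yes

Derivation:
Initial components: {0,1,2,3,4,5,6,8} {7}
Adding edge (3,7): merges {0,1,2,3,4,5,6,8} and {7}.
New components: {0,1,2,3,4,5,6,7,8}
Are 4 and 8 in the same component? yes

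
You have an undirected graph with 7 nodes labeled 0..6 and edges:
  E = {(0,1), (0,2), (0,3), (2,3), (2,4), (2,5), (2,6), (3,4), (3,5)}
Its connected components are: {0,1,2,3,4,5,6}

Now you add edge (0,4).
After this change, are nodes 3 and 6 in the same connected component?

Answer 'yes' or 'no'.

Initial components: {0,1,2,3,4,5,6}
Adding edge (0,4): both already in same component {0,1,2,3,4,5,6}. No change.
New components: {0,1,2,3,4,5,6}
Are 3 and 6 in the same component? yes

Answer: yes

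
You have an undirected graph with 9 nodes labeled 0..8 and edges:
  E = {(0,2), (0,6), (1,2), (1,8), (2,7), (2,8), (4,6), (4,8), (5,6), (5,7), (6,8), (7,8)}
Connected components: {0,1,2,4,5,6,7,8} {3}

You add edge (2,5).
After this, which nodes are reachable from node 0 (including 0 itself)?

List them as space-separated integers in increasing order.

Before: nodes reachable from 0: {0,1,2,4,5,6,7,8}
Adding (2,5): both endpoints already in same component. Reachability from 0 unchanged.
After: nodes reachable from 0: {0,1,2,4,5,6,7,8}

Answer: 0 1 2 4 5 6 7 8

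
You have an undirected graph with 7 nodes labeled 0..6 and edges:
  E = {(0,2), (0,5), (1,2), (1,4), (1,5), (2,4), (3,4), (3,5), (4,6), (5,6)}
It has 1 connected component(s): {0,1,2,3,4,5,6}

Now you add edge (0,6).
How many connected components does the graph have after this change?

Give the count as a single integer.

Initial component count: 1
Add (0,6): endpoints already in same component. Count unchanged: 1.
New component count: 1

Answer: 1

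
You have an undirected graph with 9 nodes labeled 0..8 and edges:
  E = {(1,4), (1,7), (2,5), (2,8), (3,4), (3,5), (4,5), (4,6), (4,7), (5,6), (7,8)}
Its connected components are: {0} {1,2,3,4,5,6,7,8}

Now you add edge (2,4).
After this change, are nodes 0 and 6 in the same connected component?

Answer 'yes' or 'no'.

Answer: no

Derivation:
Initial components: {0} {1,2,3,4,5,6,7,8}
Adding edge (2,4): both already in same component {1,2,3,4,5,6,7,8}. No change.
New components: {0} {1,2,3,4,5,6,7,8}
Are 0 and 6 in the same component? no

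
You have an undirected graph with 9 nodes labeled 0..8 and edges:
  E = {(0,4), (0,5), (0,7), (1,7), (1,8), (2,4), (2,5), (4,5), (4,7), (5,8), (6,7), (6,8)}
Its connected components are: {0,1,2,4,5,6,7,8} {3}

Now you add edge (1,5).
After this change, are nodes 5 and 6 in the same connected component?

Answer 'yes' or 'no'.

Initial components: {0,1,2,4,5,6,7,8} {3}
Adding edge (1,5): both already in same component {0,1,2,4,5,6,7,8}. No change.
New components: {0,1,2,4,5,6,7,8} {3}
Are 5 and 6 in the same component? yes

Answer: yes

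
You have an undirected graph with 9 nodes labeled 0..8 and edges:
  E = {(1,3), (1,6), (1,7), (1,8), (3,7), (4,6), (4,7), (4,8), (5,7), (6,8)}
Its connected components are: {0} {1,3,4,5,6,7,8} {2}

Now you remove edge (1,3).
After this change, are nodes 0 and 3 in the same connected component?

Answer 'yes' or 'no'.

Answer: no

Derivation:
Initial components: {0} {1,3,4,5,6,7,8} {2}
Removing edge (1,3): not a bridge — component count unchanged at 3.
New components: {0} {1,3,4,5,6,7,8} {2}
Are 0 and 3 in the same component? no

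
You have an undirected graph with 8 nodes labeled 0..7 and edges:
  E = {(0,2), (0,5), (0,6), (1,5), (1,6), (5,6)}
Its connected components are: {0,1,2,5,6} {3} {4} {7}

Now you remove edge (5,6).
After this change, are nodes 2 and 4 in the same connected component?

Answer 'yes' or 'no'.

Initial components: {0,1,2,5,6} {3} {4} {7}
Removing edge (5,6): not a bridge — component count unchanged at 4.
New components: {0,1,2,5,6} {3} {4} {7}
Are 2 and 4 in the same component? no

Answer: no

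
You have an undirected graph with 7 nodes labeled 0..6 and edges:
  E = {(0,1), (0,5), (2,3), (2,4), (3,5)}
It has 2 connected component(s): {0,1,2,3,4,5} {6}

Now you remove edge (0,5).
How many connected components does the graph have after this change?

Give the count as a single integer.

Answer: 3

Derivation:
Initial component count: 2
Remove (0,5): it was a bridge. Count increases: 2 -> 3.
  After removal, components: {0,1} {2,3,4,5} {6}
New component count: 3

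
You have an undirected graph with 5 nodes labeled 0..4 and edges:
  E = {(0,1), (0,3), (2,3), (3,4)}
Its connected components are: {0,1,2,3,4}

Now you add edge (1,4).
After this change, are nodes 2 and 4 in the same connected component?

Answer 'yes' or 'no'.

Answer: yes

Derivation:
Initial components: {0,1,2,3,4}
Adding edge (1,4): both already in same component {0,1,2,3,4}. No change.
New components: {0,1,2,3,4}
Are 2 and 4 in the same component? yes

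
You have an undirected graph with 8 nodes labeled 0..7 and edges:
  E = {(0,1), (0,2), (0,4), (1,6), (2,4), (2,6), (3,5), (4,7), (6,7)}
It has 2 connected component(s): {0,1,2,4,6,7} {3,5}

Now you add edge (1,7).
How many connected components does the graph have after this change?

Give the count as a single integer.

Answer: 2

Derivation:
Initial component count: 2
Add (1,7): endpoints already in same component. Count unchanged: 2.
New component count: 2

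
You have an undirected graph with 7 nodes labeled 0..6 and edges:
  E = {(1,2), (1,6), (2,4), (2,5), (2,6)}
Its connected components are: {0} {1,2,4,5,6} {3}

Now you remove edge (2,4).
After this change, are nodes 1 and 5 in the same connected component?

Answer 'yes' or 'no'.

Answer: yes

Derivation:
Initial components: {0} {1,2,4,5,6} {3}
Removing edge (2,4): it was a bridge — component count 3 -> 4.
New components: {0} {1,2,5,6} {3} {4}
Are 1 and 5 in the same component? yes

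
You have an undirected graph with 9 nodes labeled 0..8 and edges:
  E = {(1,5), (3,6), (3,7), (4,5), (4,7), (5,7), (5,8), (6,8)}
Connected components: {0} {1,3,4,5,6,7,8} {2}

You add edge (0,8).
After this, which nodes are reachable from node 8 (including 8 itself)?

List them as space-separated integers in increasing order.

Before: nodes reachable from 8: {1,3,4,5,6,7,8}
Adding (0,8): merges 8's component with another. Reachability grows.
After: nodes reachable from 8: {0,1,3,4,5,6,7,8}

Answer: 0 1 3 4 5 6 7 8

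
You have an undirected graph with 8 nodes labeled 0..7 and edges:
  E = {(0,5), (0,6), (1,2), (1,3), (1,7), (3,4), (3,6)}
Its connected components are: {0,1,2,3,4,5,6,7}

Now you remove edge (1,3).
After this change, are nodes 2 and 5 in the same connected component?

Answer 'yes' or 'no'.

Initial components: {0,1,2,3,4,5,6,7}
Removing edge (1,3): it was a bridge — component count 1 -> 2.
New components: {0,3,4,5,6} {1,2,7}
Are 2 and 5 in the same component? no

Answer: no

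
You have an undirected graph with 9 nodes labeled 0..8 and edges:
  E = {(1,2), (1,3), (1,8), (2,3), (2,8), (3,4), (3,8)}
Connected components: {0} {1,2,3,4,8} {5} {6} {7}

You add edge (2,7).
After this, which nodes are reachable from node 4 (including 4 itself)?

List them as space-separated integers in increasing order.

Answer: 1 2 3 4 7 8

Derivation:
Before: nodes reachable from 4: {1,2,3,4,8}
Adding (2,7): merges 4's component with another. Reachability grows.
After: nodes reachable from 4: {1,2,3,4,7,8}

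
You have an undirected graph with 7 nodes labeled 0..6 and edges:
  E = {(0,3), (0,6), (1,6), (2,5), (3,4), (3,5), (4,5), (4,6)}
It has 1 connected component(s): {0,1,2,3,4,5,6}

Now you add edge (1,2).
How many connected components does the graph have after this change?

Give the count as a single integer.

Initial component count: 1
Add (1,2): endpoints already in same component. Count unchanged: 1.
New component count: 1

Answer: 1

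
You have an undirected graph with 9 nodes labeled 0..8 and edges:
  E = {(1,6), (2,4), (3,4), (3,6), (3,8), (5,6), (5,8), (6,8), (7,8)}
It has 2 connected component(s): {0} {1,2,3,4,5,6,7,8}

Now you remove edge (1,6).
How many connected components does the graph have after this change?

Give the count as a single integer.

Answer: 3

Derivation:
Initial component count: 2
Remove (1,6): it was a bridge. Count increases: 2 -> 3.
  After removal, components: {0} {1} {2,3,4,5,6,7,8}
New component count: 3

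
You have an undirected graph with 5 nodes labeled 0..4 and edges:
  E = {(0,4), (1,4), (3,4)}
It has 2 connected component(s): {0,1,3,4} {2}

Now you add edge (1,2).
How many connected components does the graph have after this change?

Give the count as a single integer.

Answer: 1

Derivation:
Initial component count: 2
Add (1,2): merges two components. Count decreases: 2 -> 1.
New component count: 1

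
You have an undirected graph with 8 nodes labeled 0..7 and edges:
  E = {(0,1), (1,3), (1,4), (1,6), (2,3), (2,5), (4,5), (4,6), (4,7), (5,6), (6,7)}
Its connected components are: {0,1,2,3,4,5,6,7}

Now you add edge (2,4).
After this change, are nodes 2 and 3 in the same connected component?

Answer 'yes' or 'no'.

Answer: yes

Derivation:
Initial components: {0,1,2,3,4,5,6,7}
Adding edge (2,4): both already in same component {0,1,2,3,4,5,6,7}. No change.
New components: {0,1,2,3,4,5,6,7}
Are 2 and 3 in the same component? yes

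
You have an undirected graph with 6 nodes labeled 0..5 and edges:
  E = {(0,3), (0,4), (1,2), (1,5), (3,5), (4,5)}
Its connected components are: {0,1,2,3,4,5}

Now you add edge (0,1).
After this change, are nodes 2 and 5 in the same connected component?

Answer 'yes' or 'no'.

Answer: yes

Derivation:
Initial components: {0,1,2,3,4,5}
Adding edge (0,1): both already in same component {0,1,2,3,4,5}. No change.
New components: {0,1,2,3,4,5}
Are 2 and 5 in the same component? yes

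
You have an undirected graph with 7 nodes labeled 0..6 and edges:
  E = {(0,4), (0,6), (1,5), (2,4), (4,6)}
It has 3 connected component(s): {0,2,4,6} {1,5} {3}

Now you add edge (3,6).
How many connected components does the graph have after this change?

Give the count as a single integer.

Answer: 2

Derivation:
Initial component count: 3
Add (3,6): merges two components. Count decreases: 3 -> 2.
New component count: 2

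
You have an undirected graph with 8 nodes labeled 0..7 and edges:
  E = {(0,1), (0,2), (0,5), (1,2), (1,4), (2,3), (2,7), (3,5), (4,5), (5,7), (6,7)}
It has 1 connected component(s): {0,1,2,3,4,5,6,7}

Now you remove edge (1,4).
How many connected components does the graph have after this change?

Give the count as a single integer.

Initial component count: 1
Remove (1,4): not a bridge. Count unchanged: 1.
  After removal, components: {0,1,2,3,4,5,6,7}
New component count: 1

Answer: 1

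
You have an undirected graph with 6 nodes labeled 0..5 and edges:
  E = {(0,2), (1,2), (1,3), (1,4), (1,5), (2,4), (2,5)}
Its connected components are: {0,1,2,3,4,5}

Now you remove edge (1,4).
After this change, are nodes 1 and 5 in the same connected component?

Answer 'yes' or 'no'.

Initial components: {0,1,2,3,4,5}
Removing edge (1,4): not a bridge — component count unchanged at 1.
New components: {0,1,2,3,4,5}
Are 1 and 5 in the same component? yes

Answer: yes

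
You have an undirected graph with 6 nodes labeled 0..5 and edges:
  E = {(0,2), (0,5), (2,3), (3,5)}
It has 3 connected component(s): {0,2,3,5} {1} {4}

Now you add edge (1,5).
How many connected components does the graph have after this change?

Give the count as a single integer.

Answer: 2

Derivation:
Initial component count: 3
Add (1,5): merges two components. Count decreases: 3 -> 2.
New component count: 2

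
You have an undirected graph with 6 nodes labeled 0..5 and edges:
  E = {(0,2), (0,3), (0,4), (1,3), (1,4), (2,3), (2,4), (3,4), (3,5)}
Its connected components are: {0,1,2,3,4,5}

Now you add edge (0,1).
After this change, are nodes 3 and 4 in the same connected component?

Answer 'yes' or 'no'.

Initial components: {0,1,2,3,4,5}
Adding edge (0,1): both already in same component {0,1,2,3,4,5}. No change.
New components: {0,1,2,3,4,5}
Are 3 and 4 in the same component? yes

Answer: yes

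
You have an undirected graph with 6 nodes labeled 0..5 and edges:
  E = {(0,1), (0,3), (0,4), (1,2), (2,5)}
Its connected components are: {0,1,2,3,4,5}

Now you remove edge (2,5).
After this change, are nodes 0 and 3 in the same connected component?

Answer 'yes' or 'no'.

Answer: yes

Derivation:
Initial components: {0,1,2,3,4,5}
Removing edge (2,5): it was a bridge — component count 1 -> 2.
New components: {0,1,2,3,4} {5}
Are 0 and 3 in the same component? yes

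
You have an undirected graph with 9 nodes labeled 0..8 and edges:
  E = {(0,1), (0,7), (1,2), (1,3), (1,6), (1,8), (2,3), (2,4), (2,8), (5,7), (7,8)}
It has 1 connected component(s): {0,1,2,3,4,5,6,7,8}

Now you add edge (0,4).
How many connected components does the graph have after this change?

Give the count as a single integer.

Answer: 1

Derivation:
Initial component count: 1
Add (0,4): endpoints already in same component. Count unchanged: 1.
New component count: 1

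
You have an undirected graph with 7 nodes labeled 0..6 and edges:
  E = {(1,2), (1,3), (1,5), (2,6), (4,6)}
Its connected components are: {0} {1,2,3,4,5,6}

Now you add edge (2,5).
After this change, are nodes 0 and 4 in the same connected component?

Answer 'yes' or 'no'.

Initial components: {0} {1,2,3,4,5,6}
Adding edge (2,5): both already in same component {1,2,3,4,5,6}. No change.
New components: {0} {1,2,3,4,5,6}
Are 0 and 4 in the same component? no

Answer: no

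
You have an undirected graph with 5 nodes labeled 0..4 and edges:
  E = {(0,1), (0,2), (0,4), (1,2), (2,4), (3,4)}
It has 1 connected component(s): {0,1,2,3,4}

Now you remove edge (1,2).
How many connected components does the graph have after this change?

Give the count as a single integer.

Initial component count: 1
Remove (1,2): not a bridge. Count unchanged: 1.
  After removal, components: {0,1,2,3,4}
New component count: 1

Answer: 1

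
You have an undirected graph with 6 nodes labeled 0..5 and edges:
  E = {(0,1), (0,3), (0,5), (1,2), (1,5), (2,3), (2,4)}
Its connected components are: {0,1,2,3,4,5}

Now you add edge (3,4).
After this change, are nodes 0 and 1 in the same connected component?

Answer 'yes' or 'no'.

Initial components: {0,1,2,3,4,5}
Adding edge (3,4): both already in same component {0,1,2,3,4,5}. No change.
New components: {0,1,2,3,4,5}
Are 0 and 1 in the same component? yes

Answer: yes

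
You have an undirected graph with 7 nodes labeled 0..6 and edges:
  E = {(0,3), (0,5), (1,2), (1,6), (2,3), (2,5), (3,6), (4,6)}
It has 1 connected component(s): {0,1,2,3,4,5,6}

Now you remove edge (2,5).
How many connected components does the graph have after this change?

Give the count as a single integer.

Answer: 1

Derivation:
Initial component count: 1
Remove (2,5): not a bridge. Count unchanged: 1.
  After removal, components: {0,1,2,3,4,5,6}
New component count: 1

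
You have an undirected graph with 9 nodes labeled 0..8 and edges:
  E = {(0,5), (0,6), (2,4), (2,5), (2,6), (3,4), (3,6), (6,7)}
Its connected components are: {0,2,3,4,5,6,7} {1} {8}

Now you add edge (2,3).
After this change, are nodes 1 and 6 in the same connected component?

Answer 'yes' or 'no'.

Answer: no

Derivation:
Initial components: {0,2,3,4,5,6,7} {1} {8}
Adding edge (2,3): both already in same component {0,2,3,4,5,6,7}. No change.
New components: {0,2,3,4,5,6,7} {1} {8}
Are 1 and 6 in the same component? no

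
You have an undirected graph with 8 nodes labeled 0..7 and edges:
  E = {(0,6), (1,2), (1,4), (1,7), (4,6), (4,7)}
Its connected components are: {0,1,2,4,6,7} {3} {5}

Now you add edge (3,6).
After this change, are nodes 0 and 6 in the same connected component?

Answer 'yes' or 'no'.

Initial components: {0,1,2,4,6,7} {3} {5}
Adding edge (3,6): merges {3} and {0,1,2,4,6,7}.
New components: {0,1,2,3,4,6,7} {5}
Are 0 and 6 in the same component? yes

Answer: yes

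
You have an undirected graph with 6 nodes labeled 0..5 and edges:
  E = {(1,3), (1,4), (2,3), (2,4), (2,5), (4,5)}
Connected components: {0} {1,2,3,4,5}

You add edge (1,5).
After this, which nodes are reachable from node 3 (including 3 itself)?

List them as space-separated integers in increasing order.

Answer: 1 2 3 4 5

Derivation:
Before: nodes reachable from 3: {1,2,3,4,5}
Adding (1,5): both endpoints already in same component. Reachability from 3 unchanged.
After: nodes reachable from 3: {1,2,3,4,5}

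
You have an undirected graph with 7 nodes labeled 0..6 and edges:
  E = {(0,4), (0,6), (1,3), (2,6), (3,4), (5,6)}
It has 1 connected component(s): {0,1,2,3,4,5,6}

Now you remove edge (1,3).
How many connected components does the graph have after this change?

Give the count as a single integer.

Initial component count: 1
Remove (1,3): it was a bridge. Count increases: 1 -> 2.
  After removal, components: {0,2,3,4,5,6} {1}
New component count: 2

Answer: 2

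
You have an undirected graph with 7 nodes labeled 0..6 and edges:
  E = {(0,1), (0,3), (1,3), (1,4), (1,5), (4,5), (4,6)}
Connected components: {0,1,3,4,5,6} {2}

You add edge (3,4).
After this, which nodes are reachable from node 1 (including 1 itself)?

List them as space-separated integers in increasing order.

Before: nodes reachable from 1: {0,1,3,4,5,6}
Adding (3,4): both endpoints already in same component. Reachability from 1 unchanged.
After: nodes reachable from 1: {0,1,3,4,5,6}

Answer: 0 1 3 4 5 6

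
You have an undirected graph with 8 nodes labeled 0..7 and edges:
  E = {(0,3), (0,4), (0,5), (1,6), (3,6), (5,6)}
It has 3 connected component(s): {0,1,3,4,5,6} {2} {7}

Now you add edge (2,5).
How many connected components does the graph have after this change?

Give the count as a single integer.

Initial component count: 3
Add (2,5): merges two components. Count decreases: 3 -> 2.
New component count: 2

Answer: 2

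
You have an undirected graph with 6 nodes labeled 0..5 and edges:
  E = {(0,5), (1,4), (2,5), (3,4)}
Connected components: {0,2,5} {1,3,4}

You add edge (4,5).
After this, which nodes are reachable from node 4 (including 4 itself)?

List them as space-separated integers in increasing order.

Answer: 0 1 2 3 4 5

Derivation:
Before: nodes reachable from 4: {1,3,4}
Adding (4,5): merges 4's component with another. Reachability grows.
After: nodes reachable from 4: {0,1,2,3,4,5}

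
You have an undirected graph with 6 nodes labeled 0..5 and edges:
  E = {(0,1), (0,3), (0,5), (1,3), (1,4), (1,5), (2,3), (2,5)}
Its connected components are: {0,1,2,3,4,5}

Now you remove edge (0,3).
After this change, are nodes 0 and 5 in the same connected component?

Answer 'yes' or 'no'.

Answer: yes

Derivation:
Initial components: {0,1,2,3,4,5}
Removing edge (0,3): not a bridge — component count unchanged at 1.
New components: {0,1,2,3,4,5}
Are 0 and 5 in the same component? yes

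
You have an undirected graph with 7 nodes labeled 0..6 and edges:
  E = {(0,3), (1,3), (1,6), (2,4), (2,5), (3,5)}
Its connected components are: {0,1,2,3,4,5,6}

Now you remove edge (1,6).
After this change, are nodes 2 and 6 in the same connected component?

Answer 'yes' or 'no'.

Answer: no

Derivation:
Initial components: {0,1,2,3,4,5,6}
Removing edge (1,6): it was a bridge — component count 1 -> 2.
New components: {0,1,2,3,4,5} {6}
Are 2 and 6 in the same component? no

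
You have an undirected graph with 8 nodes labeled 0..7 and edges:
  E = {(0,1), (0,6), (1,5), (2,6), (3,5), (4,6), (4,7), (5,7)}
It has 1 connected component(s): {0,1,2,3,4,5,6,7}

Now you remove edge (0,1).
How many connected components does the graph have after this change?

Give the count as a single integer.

Initial component count: 1
Remove (0,1): not a bridge. Count unchanged: 1.
  After removal, components: {0,1,2,3,4,5,6,7}
New component count: 1

Answer: 1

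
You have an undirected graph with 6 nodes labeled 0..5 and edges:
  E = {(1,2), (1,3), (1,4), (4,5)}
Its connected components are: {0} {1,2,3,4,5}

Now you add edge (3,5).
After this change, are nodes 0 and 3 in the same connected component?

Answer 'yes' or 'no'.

Answer: no

Derivation:
Initial components: {0} {1,2,3,4,5}
Adding edge (3,5): both already in same component {1,2,3,4,5}. No change.
New components: {0} {1,2,3,4,5}
Are 0 and 3 in the same component? no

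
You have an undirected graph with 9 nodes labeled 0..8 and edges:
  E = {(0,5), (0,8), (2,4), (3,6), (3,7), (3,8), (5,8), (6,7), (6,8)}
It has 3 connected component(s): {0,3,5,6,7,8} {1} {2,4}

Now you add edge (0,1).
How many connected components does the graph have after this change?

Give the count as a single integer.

Answer: 2

Derivation:
Initial component count: 3
Add (0,1): merges two components. Count decreases: 3 -> 2.
New component count: 2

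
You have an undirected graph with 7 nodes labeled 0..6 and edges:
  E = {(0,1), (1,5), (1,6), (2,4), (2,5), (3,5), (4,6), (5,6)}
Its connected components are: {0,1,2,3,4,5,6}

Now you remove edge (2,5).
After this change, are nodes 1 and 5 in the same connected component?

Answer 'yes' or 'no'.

Answer: yes

Derivation:
Initial components: {0,1,2,3,4,5,6}
Removing edge (2,5): not a bridge — component count unchanged at 1.
New components: {0,1,2,3,4,5,6}
Are 1 and 5 in the same component? yes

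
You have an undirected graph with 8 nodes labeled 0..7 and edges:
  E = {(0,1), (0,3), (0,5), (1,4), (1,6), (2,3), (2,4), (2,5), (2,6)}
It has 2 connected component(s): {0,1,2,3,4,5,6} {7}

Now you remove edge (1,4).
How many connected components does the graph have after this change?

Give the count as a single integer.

Answer: 2

Derivation:
Initial component count: 2
Remove (1,4): not a bridge. Count unchanged: 2.
  After removal, components: {0,1,2,3,4,5,6} {7}
New component count: 2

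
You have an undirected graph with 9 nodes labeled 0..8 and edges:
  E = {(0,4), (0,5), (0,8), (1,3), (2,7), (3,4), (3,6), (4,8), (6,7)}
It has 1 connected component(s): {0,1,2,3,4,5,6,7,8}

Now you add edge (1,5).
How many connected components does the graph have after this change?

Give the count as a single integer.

Answer: 1

Derivation:
Initial component count: 1
Add (1,5): endpoints already in same component. Count unchanged: 1.
New component count: 1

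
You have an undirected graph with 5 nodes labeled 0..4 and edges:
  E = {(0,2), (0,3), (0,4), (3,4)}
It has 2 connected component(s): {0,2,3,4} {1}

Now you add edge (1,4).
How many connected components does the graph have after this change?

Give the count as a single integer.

Answer: 1

Derivation:
Initial component count: 2
Add (1,4): merges two components. Count decreases: 2 -> 1.
New component count: 1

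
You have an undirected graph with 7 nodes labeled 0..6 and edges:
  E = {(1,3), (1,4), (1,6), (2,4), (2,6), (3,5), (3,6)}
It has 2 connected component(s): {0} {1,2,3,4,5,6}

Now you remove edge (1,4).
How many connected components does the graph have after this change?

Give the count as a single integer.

Initial component count: 2
Remove (1,4): not a bridge. Count unchanged: 2.
  After removal, components: {0} {1,2,3,4,5,6}
New component count: 2

Answer: 2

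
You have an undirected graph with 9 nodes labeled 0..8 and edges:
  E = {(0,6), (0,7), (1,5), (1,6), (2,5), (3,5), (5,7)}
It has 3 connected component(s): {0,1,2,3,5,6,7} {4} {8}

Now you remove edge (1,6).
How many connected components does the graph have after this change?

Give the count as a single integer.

Initial component count: 3
Remove (1,6): not a bridge. Count unchanged: 3.
  After removal, components: {0,1,2,3,5,6,7} {4} {8}
New component count: 3

Answer: 3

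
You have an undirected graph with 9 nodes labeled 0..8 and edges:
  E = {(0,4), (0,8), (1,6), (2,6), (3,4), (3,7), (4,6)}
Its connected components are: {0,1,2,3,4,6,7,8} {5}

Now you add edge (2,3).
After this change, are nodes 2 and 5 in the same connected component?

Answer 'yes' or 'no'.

Answer: no

Derivation:
Initial components: {0,1,2,3,4,6,7,8} {5}
Adding edge (2,3): both already in same component {0,1,2,3,4,6,7,8}. No change.
New components: {0,1,2,3,4,6,7,8} {5}
Are 2 and 5 in the same component? no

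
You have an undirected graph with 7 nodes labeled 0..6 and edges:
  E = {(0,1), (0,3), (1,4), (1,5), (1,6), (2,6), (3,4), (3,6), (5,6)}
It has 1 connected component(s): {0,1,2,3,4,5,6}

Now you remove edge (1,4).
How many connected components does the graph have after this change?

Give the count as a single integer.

Initial component count: 1
Remove (1,4): not a bridge. Count unchanged: 1.
  After removal, components: {0,1,2,3,4,5,6}
New component count: 1

Answer: 1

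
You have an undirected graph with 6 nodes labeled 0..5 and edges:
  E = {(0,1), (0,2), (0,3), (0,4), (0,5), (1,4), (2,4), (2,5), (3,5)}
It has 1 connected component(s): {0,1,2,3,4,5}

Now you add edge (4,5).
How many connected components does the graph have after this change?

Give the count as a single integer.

Initial component count: 1
Add (4,5): endpoints already in same component. Count unchanged: 1.
New component count: 1

Answer: 1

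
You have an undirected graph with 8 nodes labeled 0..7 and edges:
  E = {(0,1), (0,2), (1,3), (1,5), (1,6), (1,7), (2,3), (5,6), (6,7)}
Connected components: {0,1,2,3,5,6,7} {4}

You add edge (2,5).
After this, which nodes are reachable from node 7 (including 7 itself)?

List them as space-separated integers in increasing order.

Answer: 0 1 2 3 5 6 7

Derivation:
Before: nodes reachable from 7: {0,1,2,3,5,6,7}
Adding (2,5): both endpoints already in same component. Reachability from 7 unchanged.
After: nodes reachable from 7: {0,1,2,3,5,6,7}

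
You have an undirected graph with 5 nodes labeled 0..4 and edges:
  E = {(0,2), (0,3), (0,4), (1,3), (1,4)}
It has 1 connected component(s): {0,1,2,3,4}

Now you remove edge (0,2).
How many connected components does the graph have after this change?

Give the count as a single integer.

Answer: 2

Derivation:
Initial component count: 1
Remove (0,2): it was a bridge. Count increases: 1 -> 2.
  After removal, components: {0,1,3,4} {2}
New component count: 2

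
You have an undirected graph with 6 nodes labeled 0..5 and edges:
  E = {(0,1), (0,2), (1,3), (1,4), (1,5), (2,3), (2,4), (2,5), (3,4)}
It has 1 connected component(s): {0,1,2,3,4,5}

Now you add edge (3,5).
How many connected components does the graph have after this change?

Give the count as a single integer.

Answer: 1

Derivation:
Initial component count: 1
Add (3,5): endpoints already in same component. Count unchanged: 1.
New component count: 1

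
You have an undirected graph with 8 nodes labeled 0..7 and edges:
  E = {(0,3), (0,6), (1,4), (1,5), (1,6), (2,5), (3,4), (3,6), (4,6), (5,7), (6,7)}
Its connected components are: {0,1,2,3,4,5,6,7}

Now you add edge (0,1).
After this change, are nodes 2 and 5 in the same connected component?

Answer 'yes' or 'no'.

Initial components: {0,1,2,3,4,5,6,7}
Adding edge (0,1): both already in same component {0,1,2,3,4,5,6,7}. No change.
New components: {0,1,2,3,4,5,6,7}
Are 2 and 5 in the same component? yes

Answer: yes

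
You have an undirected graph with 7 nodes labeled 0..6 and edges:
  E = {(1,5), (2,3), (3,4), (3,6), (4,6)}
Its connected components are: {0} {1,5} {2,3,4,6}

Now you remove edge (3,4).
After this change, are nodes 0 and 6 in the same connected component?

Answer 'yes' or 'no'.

Initial components: {0} {1,5} {2,3,4,6}
Removing edge (3,4): not a bridge — component count unchanged at 3.
New components: {0} {1,5} {2,3,4,6}
Are 0 and 6 in the same component? no

Answer: no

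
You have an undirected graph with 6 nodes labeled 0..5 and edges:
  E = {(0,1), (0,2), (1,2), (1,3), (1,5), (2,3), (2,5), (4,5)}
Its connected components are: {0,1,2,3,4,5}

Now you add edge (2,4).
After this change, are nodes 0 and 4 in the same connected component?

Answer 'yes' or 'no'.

Initial components: {0,1,2,3,4,5}
Adding edge (2,4): both already in same component {0,1,2,3,4,5}. No change.
New components: {0,1,2,3,4,5}
Are 0 and 4 in the same component? yes

Answer: yes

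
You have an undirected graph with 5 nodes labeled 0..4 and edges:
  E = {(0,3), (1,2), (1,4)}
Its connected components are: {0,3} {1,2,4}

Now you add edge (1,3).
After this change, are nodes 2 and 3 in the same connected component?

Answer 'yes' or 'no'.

Answer: yes

Derivation:
Initial components: {0,3} {1,2,4}
Adding edge (1,3): merges {1,2,4} and {0,3}.
New components: {0,1,2,3,4}
Are 2 and 3 in the same component? yes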